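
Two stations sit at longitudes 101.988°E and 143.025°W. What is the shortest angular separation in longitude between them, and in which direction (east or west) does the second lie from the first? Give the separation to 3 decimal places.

Raw difference: -143.025 − 101.988 = -245.013°.
Normalise into (−180°, 180°]: -245.013° + 360° = 114.987°.
Positive ⇒ the second point lies to the east; separation 114.987°.

114.987° east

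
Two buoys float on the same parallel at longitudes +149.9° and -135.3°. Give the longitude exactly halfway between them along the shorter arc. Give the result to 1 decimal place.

Signed shortest Δλ from +149.9° to -135.3° is +74.8°.
Midpoint longitude = +149.9° + (+74.8°)/2 = +149.9° + 37.4° = +187.3°.
Normalise into (−180°, 180°]: -172.7°.
(The naïve average (+149.9 + -135.3)/2 = 7.3° is on the wrong side of the globe.)

-172.7°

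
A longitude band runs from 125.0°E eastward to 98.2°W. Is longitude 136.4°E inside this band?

Band width going east from +125.0° to -98.2°: ((-98.2 − 125.0) mod 360) = 136.8°.
Offset of +136.4° east of the west edge: ((136.4 − 125.0) mod 360) = 11.4°.
11.4° ≤ 136.8° ⇒ inside.

Yes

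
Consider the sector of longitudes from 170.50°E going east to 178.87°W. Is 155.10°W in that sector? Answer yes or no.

Band width going east from +170.50° to -178.87°: ((-178.87 − 170.50) mod 360) = 10.63°.
Offset of -155.10° east of the west edge: ((-155.10 − 170.50) mod 360) = 34.40°.
34.40° > 10.63° ⇒ outside.

No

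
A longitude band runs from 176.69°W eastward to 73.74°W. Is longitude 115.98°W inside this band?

Band width going east from -176.69° to -73.74°: ((-73.74 − -176.69) mod 360) = 102.95°.
Offset of -115.98° east of the west edge: ((-115.98 − -176.69) mod 360) = 60.71°.
60.71° ≤ 102.95° ⇒ inside.

Yes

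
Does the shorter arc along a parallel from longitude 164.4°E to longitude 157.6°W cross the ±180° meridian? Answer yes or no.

Yes

Naïve |-157.6 − 164.4| = 322.0° > 180°, so the shorter arc goes the other way round — across 180°.
Signed shortest Δλ = ((-157.6 − 164.4 + 180) mod 360) − 180 = 38.0°.
Going east by 38.0° from +164.4° passes through 180° before reaching -157.6°.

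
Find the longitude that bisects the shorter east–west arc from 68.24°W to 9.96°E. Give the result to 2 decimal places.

29.14°W

Signed shortest Δλ from -68.24° to +9.96° is +78.20°.
Midpoint longitude = -68.24° + (+78.20°)/2 = -68.24° + 39.10° = -29.14°.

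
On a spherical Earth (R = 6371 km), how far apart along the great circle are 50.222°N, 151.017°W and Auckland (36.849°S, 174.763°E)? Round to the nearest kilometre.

10247 km

Δλ = 174.763 − -151.017 = 325.780°; wrapped into (−180°, 180°]: -34.220°.
Δφ = -36.849 − 50.222 = -87.071°.
a = sin²(Δφ/2) + cos φ₁ · cos φ₂ · sin²(Δλ/2) = 0.518768.
c = 2·atan2(√a, √(1−a)) = 1.60834 rad → d = 6371·c ≈ 10246.74 km.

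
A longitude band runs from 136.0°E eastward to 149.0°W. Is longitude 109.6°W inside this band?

Band width going east from +136.0° to -149.0°: ((-149.0 − 136.0) mod 360) = 75.0°.
Offset of -109.6° east of the west edge: ((-109.6 − 136.0) mod 360) = 114.4°.
114.4° > 75.0° ⇒ outside.

No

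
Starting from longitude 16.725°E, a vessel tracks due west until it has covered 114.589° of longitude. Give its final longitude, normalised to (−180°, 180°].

97.864°W

Start at +16.725°; shift −114.589° → -97.864°.
-97.864° already lies in (−180°, 180°].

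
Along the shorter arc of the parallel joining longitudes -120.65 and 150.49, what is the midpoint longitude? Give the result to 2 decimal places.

Signed shortest Δλ from -120.65° to +150.49° is -88.86°.
Midpoint longitude = -120.65° + (-88.86°)/2 = -120.65° − 44.43° = -165.08°.
(The naïve average (-120.65 + +150.49)/2 = 14.92° is on the wrong side of the globe.)

-165.08°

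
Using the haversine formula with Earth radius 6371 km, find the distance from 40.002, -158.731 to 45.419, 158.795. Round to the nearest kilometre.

3481 km

Δλ = 158.795 − -158.731 = 317.526°; wrapped into (−180°, 180°]: -42.474°.
Δφ = 45.419 − 40.002 = 5.417°.
a = sin²(Δφ/2) + cos φ₁ · cos φ₂ · sin²(Δλ/2) = 0.072781.
c = 2·atan2(√a, √(1−a)) = 0.54633 rad → d = 6371·c ≈ 3480.67 km.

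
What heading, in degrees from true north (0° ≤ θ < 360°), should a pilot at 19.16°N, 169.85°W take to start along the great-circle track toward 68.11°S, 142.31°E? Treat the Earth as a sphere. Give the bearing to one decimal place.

196.1°

Δλ = 142.31 − -169.85 = 312.16°; wrapped into (−180°, 180°]: -47.84°.
θ = atan2( sin Δλ · cos φ₂ , cos φ₁ · sin φ₂ − sin φ₁ · cos φ₂ · cos Δλ )
  = atan2(-0.27637, -0.95863) = -163.918° → normalised to [0°, 360°): 196.082°.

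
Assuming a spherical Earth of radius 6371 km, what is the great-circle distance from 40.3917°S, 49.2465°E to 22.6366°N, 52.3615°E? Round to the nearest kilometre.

Δλ = 52.3615 − 49.2465 = 3.1150°.
Δφ = 22.6366 − -40.3917 = 63.0283°.
a = sin²(Δφ/2) + cos φ₁ · cos φ₂ · sin²(Δλ/2) = 0.273744.
c = 2·atan2(√a, √(1−a)) = 1.10122 rad → d = 6371·c ≈ 7015.85 km.

7016 km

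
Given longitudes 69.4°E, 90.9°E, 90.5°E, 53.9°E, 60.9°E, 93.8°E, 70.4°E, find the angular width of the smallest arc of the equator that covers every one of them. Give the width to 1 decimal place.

Sort the longitudes: +53.9°, +60.9°, +69.4°, +70.4°, +90.5°, +90.9°, +93.8°.
Eastward gaps between consecutive values (wrapping around): 7.0°, 8.5°, 1.0°, 20.1°, 0.4°, 2.9°, 320.1°.
Largest gap = 320.1° ⇒ minimal covering band is its complement: 360° − 320.1° = 39.9°.
Band runs from +53.9° eastward to +93.8°.

39.9°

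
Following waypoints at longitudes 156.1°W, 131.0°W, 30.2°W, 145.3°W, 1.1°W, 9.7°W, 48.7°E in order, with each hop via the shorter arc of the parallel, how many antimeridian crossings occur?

Leg 1: -156.1° → -131.0°, shortest Δλ = 25.1° (east) — does not cross 180°.
Leg 2: -131.0° → -30.2°, shortest Δλ = 100.8° (east) — does not cross 180°.
Leg 3: -30.2° → -145.3°, shortest Δλ = -115.1° (west) — does not cross 180°.
Leg 4: -145.3° → -1.1°, shortest Δλ = 144.2° (east) — does not cross 180°.
Leg 5: -1.1° → -9.7°, shortest Δλ = -8.6° (west) — does not cross 180°.
Leg 6: -9.7° → +48.7°, shortest Δλ = 58.4° (east) — does not cross 180°.
Total crossings: 0.

0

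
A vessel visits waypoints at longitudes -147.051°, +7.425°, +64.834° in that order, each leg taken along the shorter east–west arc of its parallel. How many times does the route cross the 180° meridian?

Leg 1: -147.051° → +7.425°, shortest Δλ = 154.476° (east) — does not cross 180°.
Leg 2: +7.425° → +64.834°, shortest Δλ = 57.409° (east) — does not cross 180°.
Total crossings: 0.

0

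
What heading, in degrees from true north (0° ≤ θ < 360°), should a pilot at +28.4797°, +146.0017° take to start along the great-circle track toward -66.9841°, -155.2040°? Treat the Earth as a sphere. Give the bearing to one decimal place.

Δλ = -155.2040 − 146.0017 = -301.2057°; wrapped into (−180°, 180°]: 58.7943°.
θ = atan2( sin Δλ · cos φ₂ , cos φ₁ · sin φ₂ − sin φ₁ · cos φ₂ · cos Δλ )
  = atan2(0.33442, -0.90561) = 159.732° → normalised to [0°, 360°): 159.732°.

159.7°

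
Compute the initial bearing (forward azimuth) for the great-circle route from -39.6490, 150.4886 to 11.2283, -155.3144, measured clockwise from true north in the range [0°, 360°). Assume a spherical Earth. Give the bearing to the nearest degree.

57°

Δλ = -155.3144 − 150.4886 = -305.8030°; wrapped into (−180°, 180°]: 54.1970°.
θ = atan2( sin Δλ · cos φ₂ , cos φ₁ · sin φ₂ − sin φ₁ · cos φ₂ · cos Δλ )
  = atan2(0.79551, 0.51606) = 57.028° → normalised to [0°, 360°): 57.028°.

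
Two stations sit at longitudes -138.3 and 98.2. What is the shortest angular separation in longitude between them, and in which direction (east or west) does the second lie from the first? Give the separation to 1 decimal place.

123.5° west

Raw difference: 98.2 − -138.3 = 236.5°.
Normalise into (−180°, 180°]: 236.5° − 360° = -123.5°.
Negative ⇒ the second point lies to the west; separation 123.5°.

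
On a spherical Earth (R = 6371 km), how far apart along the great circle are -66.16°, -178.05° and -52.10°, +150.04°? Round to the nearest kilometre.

2354 km

Δλ = 150.04 − -178.05 = 328.09°; wrapped into (−180°, 180°]: -31.91°.
Δφ = -52.10 − -66.16 = 14.06°.
a = sin²(Δφ/2) + cos φ₁ · cos φ₂ · sin²(Δλ/2) = 0.033739.
c = 2·atan2(√a, √(1−a)) = 0.36946 rad → d = 6371·c ≈ 2353.86 km.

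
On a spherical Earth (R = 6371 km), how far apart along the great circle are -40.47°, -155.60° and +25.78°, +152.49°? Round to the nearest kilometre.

Δλ = 152.49 − -155.60 = 308.09°; wrapped into (−180°, 180°]: -51.91°.
Δφ = 25.78 − -40.47 = 66.25°.
a = sin²(Δφ/2) + cos φ₁ · cos φ₂ · sin²(Δλ/2) = 0.429845.
c = 2·atan2(√a, √(1−a)) = 1.43002 rad → d = 6371·c ≈ 9110.66 km.

9111 km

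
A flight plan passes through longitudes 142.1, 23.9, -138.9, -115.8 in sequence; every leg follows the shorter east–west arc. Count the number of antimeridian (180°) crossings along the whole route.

Leg 1: +142.1° → +23.9°, shortest Δλ = -118.2° (west) — does not cross 180°.
Leg 2: +23.9° → -138.9°, shortest Δλ = -162.8° (west) — does not cross 180°.
Leg 3: -138.9° → -115.8°, shortest Δλ = 23.1° (east) — does not cross 180°.
Total crossings: 0.

0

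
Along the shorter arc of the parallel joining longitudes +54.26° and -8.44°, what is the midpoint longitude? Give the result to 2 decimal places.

Signed shortest Δλ from +54.26° to -8.44° is -62.70°.
Midpoint longitude = +54.26° + (-62.70°)/2 = +54.26° − 31.35° = +22.91°.

+22.91°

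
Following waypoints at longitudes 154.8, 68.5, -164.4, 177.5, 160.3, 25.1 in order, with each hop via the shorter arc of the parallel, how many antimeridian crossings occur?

2

Leg 1: +154.8° → +68.5°, shortest Δλ = -86.3° (west) — does not cross 180°.
Leg 2: +68.5° → -164.4°, shortest Δλ = 127.1° (east) — crosses 180°.
Leg 3: -164.4° → +177.5°, shortest Δλ = -18.1° (west) — crosses 180°.
Leg 4: +177.5° → +160.3°, shortest Δλ = -17.2° (west) — does not cross 180°.
Leg 5: +160.3° → +25.1°, shortest Δλ = -135.2° (west) — does not cross 180°.
Total crossings: 2.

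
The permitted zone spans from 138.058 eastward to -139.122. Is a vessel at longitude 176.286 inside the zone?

Band width going east from +138.058° to -139.122°: ((-139.122 − 138.058) mod 360) = 82.820°.
Offset of +176.286° east of the west edge: ((176.286 − 138.058) mod 360) = 38.228°.
38.228° ≤ 82.820° ⇒ inside.

Yes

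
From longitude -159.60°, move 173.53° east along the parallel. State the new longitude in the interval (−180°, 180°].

+13.93°

Start at -159.60°; shift +173.53° → +13.93°.
+13.93° already lies in (−180°, 180°].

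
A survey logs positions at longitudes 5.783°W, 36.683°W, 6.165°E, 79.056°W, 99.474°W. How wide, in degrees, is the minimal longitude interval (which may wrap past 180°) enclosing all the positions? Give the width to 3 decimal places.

105.639°

Sort the longitudes: -99.474°, -79.056°, -36.683°, -5.783°, +6.165°.
Eastward gaps between consecutive values (wrapping around): 20.418°, 42.373°, 30.900°, 11.948°, 254.361°.
Largest gap = 254.361° ⇒ minimal covering band is its complement: 360° − 254.361° = 105.639°.
Band runs from -99.474° eastward to +6.165°.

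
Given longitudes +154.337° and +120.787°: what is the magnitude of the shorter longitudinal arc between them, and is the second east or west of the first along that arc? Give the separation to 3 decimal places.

33.550° west

Raw difference: 120.787 − 154.337 = -33.55°.
Normalise into (−180°, 180°]: -33.55° stays -33.55°.
Negative ⇒ the second point lies to the west; separation 33.550°.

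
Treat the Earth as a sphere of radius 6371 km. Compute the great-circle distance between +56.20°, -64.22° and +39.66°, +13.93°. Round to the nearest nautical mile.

3111 nmi

Δλ = 13.93 − -64.22 = 78.15°.
Δφ = 39.66 − 56.20 = -16.54°.
a = sin²(Δφ/2) + cos φ₁ · cos φ₂ · sin²(Δλ/2) = 0.190848.
c = 2·atan2(√a, √(1−a)) = 0.90421 rad → d = 6371·c ≈ 5760.75 km ≈ 3110.56 nmi.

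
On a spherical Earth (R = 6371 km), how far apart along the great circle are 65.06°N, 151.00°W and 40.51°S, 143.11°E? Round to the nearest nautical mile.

7040 nmi

Δλ = 143.11 − -151.00 = 294.11°; wrapped into (−180°, 180°]: -65.89°.
Δφ = -40.51 − 65.06 = -105.57°.
a = sin²(Δφ/2) + cos φ₁ · cos φ₂ · sin²(Δλ/2) = 0.729024.
c = 2·atan2(√a, √(1−a)) = 2.04660 rad → d = 6371·c ≈ 13038.86 km ≈ 7040.42 nmi.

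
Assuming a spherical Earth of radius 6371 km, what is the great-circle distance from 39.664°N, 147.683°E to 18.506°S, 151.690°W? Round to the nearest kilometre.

9013 km

Δλ = -151.690 − 147.683 = -299.373°; wrapped into (−180°, 180°]: 60.627°.
Δφ = -18.506 − 39.664 = -58.170°.
a = sin²(Δφ/2) + cos φ₁ · cos φ₂ · sin²(Δλ/2) = 0.422268.
c = 2·atan2(√a, √(1−a)) = 1.41470 rad → d = 6371·c ≈ 9013.05 km.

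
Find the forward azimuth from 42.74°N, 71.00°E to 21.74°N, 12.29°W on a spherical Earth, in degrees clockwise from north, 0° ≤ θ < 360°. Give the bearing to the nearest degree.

Δλ = -12.29 − 71.00 = -83.29°.
θ = atan2( sin Δλ · cos φ₂ , cos φ₁ · sin φ₂ − sin φ₁ · cos φ₂ · cos Δλ )
  = atan2(-0.92251, 0.19837) = -77.864° → normalised to [0°, 360°): 282.136°.

282°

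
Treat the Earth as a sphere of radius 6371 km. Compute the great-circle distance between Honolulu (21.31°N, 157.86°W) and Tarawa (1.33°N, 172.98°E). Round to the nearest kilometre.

Δλ = 172.98 − -157.86 = 330.84°; wrapped into (−180°, 180°]: -29.16°.
Δφ = 1.33 − 21.31 = -19.98°.
a = sin²(Δφ/2) + cos φ₁ · cos φ₂ · sin²(Δλ/2) = 0.089114.
c = 2·atan2(√a, √(1−a)) = 0.60628 rad → d = 6371·c ≈ 3862.63 km.

3863 km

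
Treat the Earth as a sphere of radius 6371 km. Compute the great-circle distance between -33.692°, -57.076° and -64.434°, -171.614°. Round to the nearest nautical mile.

Δλ = -171.614 − -57.076 = -114.538°.
Δφ = -64.434 − -33.692 = -30.742°.
a = sin²(Δφ/2) + cos φ₁ · cos φ₂ · sin²(Δλ/2) = 0.324352.
c = 2·atan2(√a, √(1−a)) = 1.21184 rad → d = 6371·c ≈ 7720.64 km ≈ 4168.81 nmi.

4169 nmi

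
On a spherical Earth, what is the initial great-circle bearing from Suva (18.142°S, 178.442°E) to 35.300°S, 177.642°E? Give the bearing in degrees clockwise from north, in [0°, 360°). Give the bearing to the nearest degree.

182°

Δλ = 177.642 − 178.442 = -0.800°.
θ = atan2( sin Δλ · cos φ₂ , cos φ₁ · sin φ₂ − sin φ₁ · cos φ₂ · cos Δλ )
  = atan2(-0.01140, -0.29503) = -177.788° → normalised to [0°, 360°): 182.212°.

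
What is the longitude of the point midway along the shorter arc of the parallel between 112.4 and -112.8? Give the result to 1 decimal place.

+179.8°

Signed shortest Δλ from +112.4° to -112.8° is +134.8°.
Midpoint longitude = +112.4° + (+134.8°)/2 = +112.4° + 67.4° = +179.8°.
(The naïve average (+112.4 + -112.8)/2 = -0.2° is on the wrong side of the globe.)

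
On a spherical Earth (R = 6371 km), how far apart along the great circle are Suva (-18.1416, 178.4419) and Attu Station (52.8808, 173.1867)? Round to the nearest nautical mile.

Δλ = 173.1867 − 178.4419 = -5.2552°.
Δφ = 52.8808 − -18.1416 = 71.0224°.
a = sin²(Δφ/2) + cos φ₁ · cos φ₂ · sin²(Δλ/2) = 0.338606.
c = 2·atan2(√a, √(1−a)) = 1.24212 rad → d = 6371·c ≈ 7913.56 km ≈ 4272.98 nmi.

4273 nmi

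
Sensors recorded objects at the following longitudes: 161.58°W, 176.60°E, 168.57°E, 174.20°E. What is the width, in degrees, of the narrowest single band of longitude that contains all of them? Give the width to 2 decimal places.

29.85°

Sort the longitudes: -161.58°, +168.57°, +174.20°, +176.60°.
Eastward gaps between consecutive values (wrapping around): 330.15°, 5.63°, 2.40°, 21.82°.
Largest gap = 330.15° ⇒ minimal covering band is its complement: 360° − 330.15° = 29.85°.
Band runs from +168.57° eastward to -161.58°, crossing the antimeridian.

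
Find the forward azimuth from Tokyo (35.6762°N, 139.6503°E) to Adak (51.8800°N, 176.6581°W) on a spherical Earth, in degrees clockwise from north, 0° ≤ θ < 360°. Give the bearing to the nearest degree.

48°

Δλ = -176.6581 − 139.6503 = -316.3084°; wrapped into (−180°, 180°]: 43.6916°.
θ = atan2( sin Δλ · cos φ₂ , cos φ₁ · sin φ₂ − sin φ₁ · cos φ₂ · cos Δλ )
  = atan2(0.42642, 0.37876) = 48.388° → normalised to [0°, 360°): 48.388°.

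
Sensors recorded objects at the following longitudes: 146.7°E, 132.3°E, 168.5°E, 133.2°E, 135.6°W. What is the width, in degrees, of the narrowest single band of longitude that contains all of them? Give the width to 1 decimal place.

92.1°

Sort the longitudes: -135.6°, +132.3°, +133.2°, +146.7°, +168.5°.
Eastward gaps between consecutive values (wrapping around): 267.9°, 0.9°, 13.5°, 21.8°, 55.9°.
Largest gap = 267.9° ⇒ minimal covering band is its complement: 360° − 267.9° = 92.1°.
Band runs from +132.3° eastward to -135.6°, crossing the antimeridian.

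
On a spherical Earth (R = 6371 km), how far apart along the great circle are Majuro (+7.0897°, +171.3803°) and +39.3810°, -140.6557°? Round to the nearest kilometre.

Δλ = -140.6557 − 171.3803 = -312.0360°; wrapped into (−180°, 180°]: 47.9640°.
Δφ = 39.3810 − 7.0897 = 32.2913°.
a = sin²(Δφ/2) + cos φ₁ · cos φ₂ · sin²(Δλ/2) = 0.204044.
c = 2·atan2(√a, √(1−a)) = 0.93737 rad → d = 6371·c ≈ 5971.96 km.

5972 km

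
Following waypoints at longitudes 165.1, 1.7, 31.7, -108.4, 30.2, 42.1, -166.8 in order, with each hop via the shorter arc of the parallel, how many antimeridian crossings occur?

Leg 1: +165.1° → +1.7°, shortest Δλ = -163.4° (west) — does not cross 180°.
Leg 2: +1.7° → +31.7°, shortest Δλ = 30.0° (east) — does not cross 180°.
Leg 3: +31.7° → -108.4°, shortest Δλ = -140.1° (west) — does not cross 180°.
Leg 4: -108.4° → +30.2°, shortest Δλ = 138.6° (east) — does not cross 180°.
Leg 5: +30.2° → +42.1°, shortest Δλ = 11.9° (east) — does not cross 180°.
Leg 6: +42.1° → -166.8°, shortest Δλ = 151.1° (east) — crosses 180°.
Total crossings: 1.

1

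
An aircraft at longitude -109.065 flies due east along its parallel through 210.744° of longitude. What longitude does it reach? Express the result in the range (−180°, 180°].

+101.679°

Start at -109.065°; shift +210.744° → +101.679°.
+101.679° already lies in (−180°, 180°].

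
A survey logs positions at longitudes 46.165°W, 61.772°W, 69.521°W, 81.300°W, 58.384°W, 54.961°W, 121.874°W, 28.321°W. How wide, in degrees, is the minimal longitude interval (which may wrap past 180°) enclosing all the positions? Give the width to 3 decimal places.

93.553°

Sort the longitudes: -121.874°, -81.300°, -69.521°, -61.772°, -58.384°, -54.961°, -46.165°, -28.321°.
Eastward gaps between consecutive values (wrapping around): 40.574°, 11.779°, 7.749°, 3.388°, 3.423°, 8.796°, 17.844°, 266.447°.
Largest gap = 266.447° ⇒ minimal covering band is its complement: 360° − 266.447° = 93.553°.
Band runs from -121.874° eastward to -28.321°.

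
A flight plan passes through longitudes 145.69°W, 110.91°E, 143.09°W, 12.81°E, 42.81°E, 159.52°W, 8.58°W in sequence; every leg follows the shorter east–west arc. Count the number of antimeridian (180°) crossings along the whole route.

3

Leg 1: -145.69° → +110.91°, shortest Δλ = -103.4° (west) — crosses 180°.
Leg 2: +110.91° → -143.09°, shortest Δλ = 106.0° (east) — crosses 180°.
Leg 3: -143.09° → +12.81°, shortest Δλ = 155.9° (east) — does not cross 180°.
Leg 4: +12.81° → +42.81°, shortest Δλ = 30.0° (east) — does not cross 180°.
Leg 5: +42.81° → -159.52°, shortest Δλ = 157.67° (east) — crosses 180°.
Leg 6: -159.52° → -8.58°, shortest Δλ = 150.94° (east) — does not cross 180°.
Total crossings: 3.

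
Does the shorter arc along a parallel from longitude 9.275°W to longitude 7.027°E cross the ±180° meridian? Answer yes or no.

No

Signed shortest Δλ = ((7.027 − -9.275 + 180) mod 360) − 180 = 16.302°.
Going east by 16.302° from -9.275° reaches +7.027° without touching 180°.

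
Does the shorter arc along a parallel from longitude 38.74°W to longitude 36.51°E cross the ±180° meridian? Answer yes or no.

Signed shortest Δλ = ((36.51 − -38.74 + 180) mod 360) − 180 = 75.25°.
Going east by 75.25° from -38.74° reaches +36.51° without touching 180°.

No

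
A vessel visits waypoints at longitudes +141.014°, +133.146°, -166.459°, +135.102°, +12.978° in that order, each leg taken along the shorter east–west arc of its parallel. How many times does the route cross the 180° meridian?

2

Leg 1: +141.014° → +133.146°, shortest Δλ = -7.868° (west) — does not cross 180°.
Leg 2: +133.146° → -166.459°, shortest Δλ = 60.395° (east) — crosses 180°.
Leg 3: -166.459° → +135.102°, shortest Δλ = -58.439° (west) — crosses 180°.
Leg 4: +135.102° → +12.978°, shortest Δλ = -122.124° (west) — does not cross 180°.
Total crossings: 2.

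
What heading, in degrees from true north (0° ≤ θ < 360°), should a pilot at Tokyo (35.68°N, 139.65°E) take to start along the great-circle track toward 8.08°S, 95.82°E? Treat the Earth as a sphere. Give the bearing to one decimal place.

Δλ = 95.82 − 139.65 = -43.83°.
θ = atan2( sin Δλ · cos φ₂ , cos φ₁ · sin φ₂ − sin φ₁ · cos φ₂ · cos Δλ )
  = atan2(-0.68565, -0.53076) = -127.743° → normalised to [0°, 360°): 232.257°.

232.3°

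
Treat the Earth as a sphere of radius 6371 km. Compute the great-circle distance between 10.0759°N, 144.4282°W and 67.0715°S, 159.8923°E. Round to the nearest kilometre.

Δλ = 159.8923 − -144.4282 = 304.3205°; wrapped into (−180°, 180°]: -55.6795°.
Δφ = -67.0715 − 10.0759 = -77.1474°.
a = sin²(Δφ/2) + cos φ₁ · cos φ₂ · sin²(Δλ/2) = 0.472431.
c = 2·atan2(√a, √(1−a)) = 1.51563 rad → d = 6371·c ≈ 9656.09 km.

9656 km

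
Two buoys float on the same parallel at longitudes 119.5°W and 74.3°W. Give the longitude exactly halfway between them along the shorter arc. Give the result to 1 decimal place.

Signed shortest Δλ from -119.5° to -74.3° is +45.2°.
Midpoint longitude = -119.5° + (+45.2°)/2 = -119.5° + 22.6° = -96.9°.

96.9°W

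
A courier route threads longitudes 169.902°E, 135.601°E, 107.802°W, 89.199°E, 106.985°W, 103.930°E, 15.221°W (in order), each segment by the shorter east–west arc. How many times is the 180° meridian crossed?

Leg 1: +169.902° → +135.601°, shortest Δλ = -34.301° (west) — does not cross 180°.
Leg 2: +135.601° → -107.802°, shortest Δλ = 116.597° (east) — crosses 180°.
Leg 3: -107.802° → +89.199°, shortest Δλ = -162.999° (west) — crosses 180°.
Leg 4: +89.199° → -106.985°, shortest Δλ = 163.816° (east) — crosses 180°.
Leg 5: -106.985° → +103.930°, shortest Δλ = -149.085° (west) — crosses 180°.
Leg 6: +103.930° → -15.221°, shortest Δλ = -119.151° (west) — does not cross 180°.
Total crossings: 4.

4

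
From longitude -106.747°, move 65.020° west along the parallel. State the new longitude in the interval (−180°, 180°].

-171.767°

Start at -106.747°; shift −65.020° → -171.767°.
-171.767° already lies in (−180°, 180°].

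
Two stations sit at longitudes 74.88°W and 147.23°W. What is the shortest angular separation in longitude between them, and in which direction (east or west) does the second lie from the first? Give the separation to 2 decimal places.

72.35° west

Raw difference: -147.23 − -74.88 = -72.35°.
Normalise into (−180°, 180°]: -72.35° stays -72.35°.
Negative ⇒ the second point lies to the west; separation 72.35°.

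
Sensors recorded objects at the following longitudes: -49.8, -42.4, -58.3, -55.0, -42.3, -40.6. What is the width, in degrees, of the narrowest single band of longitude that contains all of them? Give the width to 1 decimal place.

Sort the longitudes: -58.3°, -55.0°, -49.8°, -42.4°, -42.3°, -40.6°.
Eastward gaps between consecutive values (wrapping around): 3.3°, 5.2°, 7.4°, 0.1°, 1.7°, 342.3°.
Largest gap = 342.3° ⇒ minimal covering band is its complement: 360° − 342.3° = 17.7°.
Band runs from -58.3° eastward to -40.6°.

17.7°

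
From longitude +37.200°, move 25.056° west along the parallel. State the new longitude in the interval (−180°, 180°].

+12.144°

Start at +37.200°; shift −25.056° → +12.144°.
+12.144° already lies in (−180°, 180°].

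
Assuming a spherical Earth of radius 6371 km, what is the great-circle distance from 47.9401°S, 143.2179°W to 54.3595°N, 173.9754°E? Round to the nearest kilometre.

12063 km

Δλ = 173.9754 − -143.2179 = 317.1933°; wrapped into (−180°, 180°]: -42.8067°.
Δφ = 54.3595 − -47.9401 = 102.2996°.
a = sin²(Δφ/2) + cos φ₁ · cos φ₂ · sin²(Δλ/2) = 0.658497.
c = 2·atan2(√a, √(1−a)) = 1.89335 rad → d = 6371·c ≈ 12062.56 km.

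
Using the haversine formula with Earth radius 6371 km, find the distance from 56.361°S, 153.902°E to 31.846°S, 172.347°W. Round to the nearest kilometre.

Δλ = -172.347 − 153.902 = -326.249°; wrapped into (−180°, 180°]: 33.751°.
Δφ = -31.846 − -56.361 = 24.515°.
a = sin²(Δφ/2) + cos φ₁ · cos φ₂ · sin²(Δλ/2) = 0.084729.
c = 2·atan2(√a, √(1−a)) = 0.59072 rad → d = 6371·c ≈ 3763.45 km.

3763 km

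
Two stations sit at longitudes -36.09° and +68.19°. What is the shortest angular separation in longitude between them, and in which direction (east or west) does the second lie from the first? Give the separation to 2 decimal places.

Raw difference: 68.19 − -36.09 = 104.28°.
Normalise into (−180°, 180°]: 104.28° stays 104.28°.
Positive ⇒ the second point lies to the east; separation 104.28°.

104.28° east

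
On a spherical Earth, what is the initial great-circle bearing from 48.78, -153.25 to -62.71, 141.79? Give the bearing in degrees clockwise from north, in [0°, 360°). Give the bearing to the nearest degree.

Δλ = 141.79 − -153.25 = 295.04°; wrapped into (−180°, 180°]: -64.96°.
θ = atan2( sin Δλ · cos φ₂ , cos φ₁ · sin φ₂ − sin φ₁ · cos φ₂ · cos Δλ )
  = atan2(-0.41540, -0.73158) = -150.411° → normalised to [0°, 360°): 209.589°.

210°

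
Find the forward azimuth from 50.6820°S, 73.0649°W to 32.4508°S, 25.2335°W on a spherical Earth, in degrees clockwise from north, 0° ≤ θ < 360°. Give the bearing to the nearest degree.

81°

Δλ = -25.2335 − -73.0649 = 47.8314°.
θ = atan2( sin Δλ · cos φ₂ , cos φ₁ · sin φ₂ − sin φ₁ · cos φ₂ · cos Δλ )
  = atan2(0.62544, 0.09827) = 81.070° → normalised to [0°, 360°): 81.070°.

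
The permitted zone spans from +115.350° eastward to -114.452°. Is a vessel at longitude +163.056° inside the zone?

Band width going east from +115.350° to -114.452°: ((-114.452 − 115.350) mod 360) = 130.198°.
Offset of +163.056° east of the west edge: ((163.056 − 115.350) mod 360) = 47.706°.
47.706° ≤ 130.198° ⇒ inside.

Yes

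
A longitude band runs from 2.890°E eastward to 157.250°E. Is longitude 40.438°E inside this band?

Yes

Band width going east from +2.890° to +157.250°: ((157.250 − 2.890) mod 360) = 154.360°.
Offset of +40.438° east of the west edge: ((40.438 − 2.890) mod 360) = 37.548°.
37.548° ≤ 154.360° ⇒ inside.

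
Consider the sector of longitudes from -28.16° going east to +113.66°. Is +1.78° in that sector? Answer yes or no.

Yes

Band width going east from -28.16° to +113.66°: ((113.66 − -28.16) mod 360) = 141.82°.
Offset of +1.78° east of the west edge: ((1.78 − -28.16) mod 360) = 29.94°.
29.94° ≤ 141.82° ⇒ inside.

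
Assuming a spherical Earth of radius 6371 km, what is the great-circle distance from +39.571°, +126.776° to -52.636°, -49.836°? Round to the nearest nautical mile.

Δλ = -49.836 − 126.776 = -176.612°.
Δφ = -52.636 − 39.571 = -92.207°.
a = sin²(Δφ/2) + cos φ₁ · cos φ₂ · sin²(Δλ/2) = 0.986648.
c = 2·atan2(√a, √(1−a)) = 2.90998 rad → d = 6371·c ≈ 18539.46 km ≈ 10010.51 nmi.

10011 nmi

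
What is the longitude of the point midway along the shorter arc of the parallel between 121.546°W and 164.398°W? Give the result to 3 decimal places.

142.972°W

Signed shortest Δλ from -121.546° to -164.398° is -42.852°.
Midpoint longitude = -121.546° + (-42.852°)/2 = -121.546° − 21.426° = -142.972°.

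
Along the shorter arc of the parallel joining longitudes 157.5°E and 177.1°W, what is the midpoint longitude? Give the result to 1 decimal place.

170.2°E

Signed shortest Δλ from +157.5° to -177.1° is +25.4°.
Midpoint longitude = +157.5° + (+25.4°)/2 = +157.5° + 12.7° = +170.2°.
(The naïve average (+157.5 + -177.1)/2 = -9.8° is on the wrong side of the globe.)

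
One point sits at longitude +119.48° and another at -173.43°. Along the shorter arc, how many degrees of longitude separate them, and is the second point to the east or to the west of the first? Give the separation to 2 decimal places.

Raw difference: -173.43 − 119.48 = -292.91°.
Normalise into (−180°, 180°]: -292.91° + 360° = 67.09°.
Positive ⇒ the second point lies to the east; separation 67.09°.

67.09° east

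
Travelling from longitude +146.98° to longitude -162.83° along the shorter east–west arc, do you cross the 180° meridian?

Naïve |-162.83 − 146.98| = 309.81° > 180°, so the shorter arc goes the other way round — across 180°.
Signed shortest Δλ = ((-162.83 − 146.98 + 180) mod 360) − 180 = 50.19°.
Going east by 50.19° from +146.98° passes through 180° before reaching -162.83°.

Yes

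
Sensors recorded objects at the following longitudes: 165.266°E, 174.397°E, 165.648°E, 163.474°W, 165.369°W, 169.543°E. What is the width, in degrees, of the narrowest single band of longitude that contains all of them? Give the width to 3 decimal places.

31.260°

Sort the longitudes: -165.369°, -163.474°, +165.266°, +165.648°, +169.543°, +174.397°.
Eastward gaps between consecutive values (wrapping around): 1.895°, 328.740°, 0.382°, 3.895°, 4.854°, 20.234°.
Largest gap = 328.740° ⇒ minimal covering band is its complement: 360° − 328.740° = 31.260°.
Band runs from +165.266° eastward to -163.474°, crossing the antimeridian.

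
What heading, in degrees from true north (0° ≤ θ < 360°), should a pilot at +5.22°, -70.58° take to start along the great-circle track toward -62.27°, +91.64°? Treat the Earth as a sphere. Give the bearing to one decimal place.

170.4°

Δλ = 91.64 − -70.58 = 162.22°.
θ = atan2( sin Δλ · cos φ₂ , cos φ₁ · sin φ₂ − sin φ₁ · cos φ₂ · cos Δλ )
  = atan2(0.14209, -0.84117) = 170.412° → normalised to [0°, 360°): 170.412°.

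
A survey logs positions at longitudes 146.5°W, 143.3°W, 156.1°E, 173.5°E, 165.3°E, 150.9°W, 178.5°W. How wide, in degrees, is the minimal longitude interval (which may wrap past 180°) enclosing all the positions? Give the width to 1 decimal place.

Sort the longitudes: -178.5°, -150.9°, -146.5°, -143.3°, +156.1°, +165.3°, +173.5°.
Eastward gaps between consecutive values (wrapping around): 27.6°, 4.4°, 3.2°, 299.4°, 9.2°, 8.2°, 8.0°.
Largest gap = 299.4° ⇒ minimal covering band is its complement: 360° − 299.4° = 60.6°.
Band runs from +156.1° eastward to -143.3°, crossing the antimeridian.

60.6°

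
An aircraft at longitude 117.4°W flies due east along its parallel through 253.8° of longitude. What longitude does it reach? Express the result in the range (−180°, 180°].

Start at -117.4°; shift +253.8° → +136.4°.
+136.4° already lies in (−180°, 180°].

136.4°E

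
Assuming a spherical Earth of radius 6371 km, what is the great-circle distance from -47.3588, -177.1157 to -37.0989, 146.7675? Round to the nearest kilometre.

3151 km

Δλ = 146.7675 − -177.1157 = 323.8832°; wrapped into (−180°, 180°]: -36.1168°.
Δφ = -37.0989 − -47.3588 = 10.2599°.
a = sin²(Δφ/2) + cos φ₁ · cos φ₂ · sin²(Δλ/2) = 0.059913.
c = 2·atan2(√a, √(1−a)) = 0.49457 rad → d = 6371·c ≈ 3150.88 km.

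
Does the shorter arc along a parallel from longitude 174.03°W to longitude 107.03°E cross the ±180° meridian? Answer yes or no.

Naïve |107.03 − -174.03| = 281.06° > 180°, so the shorter arc goes the other way round — across 180°.
Signed shortest Δλ = ((107.03 − -174.03 + 180) mod 360) − 180 = -78.94°.
Going west by 78.94° from -174.03° passes through 180° before reaching +107.03°.

Yes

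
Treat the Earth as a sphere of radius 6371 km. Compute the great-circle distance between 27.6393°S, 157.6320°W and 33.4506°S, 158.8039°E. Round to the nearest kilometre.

Δλ = 158.8039 − -157.6320 = 316.4359°; wrapped into (−180°, 180°]: -43.5641°.
Δφ = -33.4506 − -27.6393 = -5.8113°.
a = sin²(Δφ/2) + cos φ₁ · cos φ₂ · sin²(Δλ/2) = 0.104349.
c = 2·atan2(√a, √(1−a)) = 0.65786 rad → d = 6371·c ≈ 4191.23 km.

4191 km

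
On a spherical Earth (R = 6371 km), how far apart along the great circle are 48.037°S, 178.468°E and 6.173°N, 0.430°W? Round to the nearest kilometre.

15359 km

Δλ = -0.430 − 178.468 = -178.898°.
Δφ = 6.173 − -48.037 = 54.210°.
a = sin²(Δφ/2) + cos φ₁ · cos φ₂ · sin²(Δλ/2) = 0.872304.
c = 2·atan2(√a, √(1−a)) = 2.41074 rad → d = 6371·c ≈ 15358.85 km.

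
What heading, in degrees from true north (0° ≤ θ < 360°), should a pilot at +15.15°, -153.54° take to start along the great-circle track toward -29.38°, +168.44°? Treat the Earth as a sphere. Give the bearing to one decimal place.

Δλ = 168.44 − -153.54 = 321.98°; wrapped into (−180°, 180°]: -38.02°.
θ = atan2( sin Δλ · cos φ₂ , cos φ₁ · sin φ₂ − sin φ₁ · cos φ₂ · cos Δλ )
  = atan2(-0.53672, -0.65296) = -140.580° → normalised to [0°, 360°): 219.420°.

219.4°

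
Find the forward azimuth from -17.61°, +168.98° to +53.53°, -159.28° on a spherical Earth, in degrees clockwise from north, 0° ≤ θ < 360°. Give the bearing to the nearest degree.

Δλ = -159.28 − 168.98 = -328.26°; wrapped into (−180°, 180°]: 31.74°.
θ = atan2( sin Δλ · cos φ₂ , cos φ₁ · sin φ₂ − sin φ₁ · cos φ₂ · cos Δλ )
  = atan2(0.31269, 0.91942) = 18.783° → normalised to [0°, 360°): 18.783°.

19°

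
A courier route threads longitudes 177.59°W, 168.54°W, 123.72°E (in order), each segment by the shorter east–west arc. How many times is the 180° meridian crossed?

1

Leg 1: -177.59° → -168.54°, shortest Δλ = 9.05° (east) — does not cross 180°.
Leg 2: -168.54° → +123.72°, shortest Δλ = -67.74° (west) — crosses 180°.
Total crossings: 1.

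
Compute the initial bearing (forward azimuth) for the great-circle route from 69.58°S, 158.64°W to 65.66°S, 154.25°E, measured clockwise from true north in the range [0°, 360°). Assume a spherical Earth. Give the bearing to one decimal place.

Δλ = 154.25 − -158.64 = 312.89°; wrapped into (−180°, 180°]: -47.11°.
θ = atan2( sin Δλ · cos φ₂ , cos φ₁ · sin φ₂ − sin φ₁ · cos φ₂ · cos Δλ )
  = atan2(-0.30197, -0.05501) = -100.324° → normalised to [0°, 360°): 259.676°.

259.7°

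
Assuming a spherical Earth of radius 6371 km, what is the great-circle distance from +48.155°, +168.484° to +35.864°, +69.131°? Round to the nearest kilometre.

7739 km

Δλ = 69.131 − 168.484 = -99.353°.
Δφ = 35.864 − 48.155 = -12.291°.
a = sin²(Δφ/2) + cos φ₁ · cos φ₂ · sin²(Δλ/2) = 0.325711.
c = 2·atan2(√a, √(1−a)) = 1.21474 rad → d = 6371·c ≈ 7739.13 km.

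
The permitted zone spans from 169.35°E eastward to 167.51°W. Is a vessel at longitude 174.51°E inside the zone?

Yes

Band width going east from +169.35° to -167.51°: ((-167.51 − 169.35) mod 360) = 23.14°.
Offset of +174.51° east of the west edge: ((174.51 − 169.35) mod 360) = 5.16°.
5.16° ≤ 23.14° ⇒ inside.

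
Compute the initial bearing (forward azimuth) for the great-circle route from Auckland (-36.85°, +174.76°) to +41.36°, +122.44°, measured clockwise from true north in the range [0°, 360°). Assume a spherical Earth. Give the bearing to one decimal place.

323.5°

Δλ = 122.44 − 174.76 = -52.32°.
θ = atan2( sin Δλ · cos φ₂ , cos φ₁ · sin φ₂ − sin φ₁ · cos φ₂ · cos Δλ )
  = atan2(-0.59403, 0.80391) = -36.462° → normalised to [0°, 360°): 323.538°.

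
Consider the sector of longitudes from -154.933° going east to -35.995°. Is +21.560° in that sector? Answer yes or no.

Band width going east from -154.933° to -35.995°: ((-35.995 − -154.933) mod 360) = 118.938°.
Offset of +21.560° east of the west edge: ((21.560 − -154.933) mod 360) = 176.493°.
176.493° > 118.938° ⇒ outside.

No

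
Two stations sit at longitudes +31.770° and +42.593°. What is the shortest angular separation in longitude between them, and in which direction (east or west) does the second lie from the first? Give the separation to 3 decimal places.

Raw difference: 42.593 − 31.770 = 10.823°.
Normalise into (−180°, 180°]: 10.823° stays 10.823°.
Positive ⇒ the second point lies to the east; separation 10.823°.

10.823° east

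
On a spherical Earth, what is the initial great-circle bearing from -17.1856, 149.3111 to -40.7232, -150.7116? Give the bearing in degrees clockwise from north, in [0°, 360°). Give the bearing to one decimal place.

127.9°

Δλ = -150.7116 − 149.3111 = -300.0227°; wrapped into (−180°, 180°]: 59.9773°.
θ = atan2( sin Δλ · cos φ₂ , cos φ₁ · sin φ₂ − sin φ₁ · cos φ₂ · cos Δλ )
  = atan2(0.65618, -0.51124) = 127.922° → normalised to [0°, 360°): 127.922°.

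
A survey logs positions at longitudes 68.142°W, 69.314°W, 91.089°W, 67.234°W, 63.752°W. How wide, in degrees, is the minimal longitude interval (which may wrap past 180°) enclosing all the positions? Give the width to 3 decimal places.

Sort the longitudes: -91.089°, -69.314°, -68.142°, -67.234°, -63.752°.
Eastward gaps between consecutive values (wrapping around): 21.775°, 1.172°, 0.908°, 3.482°, 332.663°.
Largest gap = 332.663° ⇒ minimal covering band is its complement: 360° − 332.663° = 27.337°.
Band runs from -91.089° eastward to -63.752°.

27.337°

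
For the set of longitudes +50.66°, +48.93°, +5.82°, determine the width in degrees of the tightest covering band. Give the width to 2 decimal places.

Sort the longitudes: +5.82°, +48.93°, +50.66°.
Eastward gaps between consecutive values (wrapping around): 43.11°, 1.73°, 315.16°.
Largest gap = 315.16° ⇒ minimal covering band is its complement: 360° − 315.16° = 44.84°.
Band runs from +5.82° eastward to +50.66°.

44.84°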